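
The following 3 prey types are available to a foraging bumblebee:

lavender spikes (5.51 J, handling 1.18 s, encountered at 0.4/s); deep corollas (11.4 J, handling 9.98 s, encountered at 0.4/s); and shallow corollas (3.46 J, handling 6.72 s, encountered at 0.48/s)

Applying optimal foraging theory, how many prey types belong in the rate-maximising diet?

1

E/h in descending order: lavender spikes 4.67, deep corollas 1.14, shallow corollas 0.515 J/s. The optimal diet is the largest prefix of this list for which every included type satisfies E_i/h_i > R on the types above it.
Rate on top 1: 1.497. deep corollas: 1.14 < 1.497 → exclude; stop.
Optimal diet: lavender spikes — 1 of 3 types.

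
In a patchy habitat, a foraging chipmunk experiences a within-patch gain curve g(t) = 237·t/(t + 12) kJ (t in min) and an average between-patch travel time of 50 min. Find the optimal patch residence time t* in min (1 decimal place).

Optimal t* satisfies g'(t*) = g(t*)/(T + t*).
g'(t) = 237·12/(t + 12)². Setting 237·12/(t+12)² = 237t/[(t+12)(50+t)] gives 12(50+t) = t(t+12), so t² = 12×50 = 600.
t* = √600 = 24.49 min.

24.5 min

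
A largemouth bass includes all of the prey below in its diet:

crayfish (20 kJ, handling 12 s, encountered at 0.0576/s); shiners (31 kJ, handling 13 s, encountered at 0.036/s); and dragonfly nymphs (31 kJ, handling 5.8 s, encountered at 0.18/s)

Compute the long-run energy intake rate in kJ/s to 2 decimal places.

2.45 kJ/s

Energy encountered per unit search time: 0.0576×20 + 0.036×31 + 0.18×31 = 7.848 kJ/s.
Handling time per unit search time: 0.0576×12 + 0.036×13 + 0.18×5.8 = 2.203.
Rate = 7.848/(1 + 2.203) = 2.45 kJ/s.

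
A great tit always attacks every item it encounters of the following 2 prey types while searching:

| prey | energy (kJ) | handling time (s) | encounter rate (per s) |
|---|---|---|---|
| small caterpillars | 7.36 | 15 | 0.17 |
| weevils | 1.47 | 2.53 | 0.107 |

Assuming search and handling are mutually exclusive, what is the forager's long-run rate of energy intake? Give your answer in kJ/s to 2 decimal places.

Energy encountered per unit search time: 0.17×7.36 + 0.107×1.47 = 1.408 kJ/s.
Handling time per unit search time: 0.17×15 + 0.107×2.53 = 2.821.
Rate = 1.408/(1 + 2.821) = 0.3686 kJ/s.

0.37 kJ/s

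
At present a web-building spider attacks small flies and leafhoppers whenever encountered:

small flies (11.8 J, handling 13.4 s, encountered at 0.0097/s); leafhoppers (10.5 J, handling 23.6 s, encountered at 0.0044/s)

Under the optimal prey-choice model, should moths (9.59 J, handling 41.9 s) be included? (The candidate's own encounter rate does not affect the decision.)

Yes

On small flies and leafhoppers alone, R = ΣλE/(1+Σλh) = 0.1607/1.234 = 0.1302 J/s.
moths: E/h = 9.59/41.9 = 0.2289 J/s.
Since 0.2289 > R, including moths increases the long-run rate.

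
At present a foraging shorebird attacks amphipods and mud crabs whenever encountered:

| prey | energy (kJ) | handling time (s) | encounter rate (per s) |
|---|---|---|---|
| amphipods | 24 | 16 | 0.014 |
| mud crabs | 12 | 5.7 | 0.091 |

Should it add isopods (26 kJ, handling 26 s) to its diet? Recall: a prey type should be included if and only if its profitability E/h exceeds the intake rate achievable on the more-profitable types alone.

Yes

Current rate: (0.014×24 + 0.091×12)/(1 + 0.014×16 + 0.091×5.7) = 0.8194 kJ/s.
Profitability of isopods: 26/26 = 1 kJ/s.
1 > 0.8194, so adding isopods raises the average — include it.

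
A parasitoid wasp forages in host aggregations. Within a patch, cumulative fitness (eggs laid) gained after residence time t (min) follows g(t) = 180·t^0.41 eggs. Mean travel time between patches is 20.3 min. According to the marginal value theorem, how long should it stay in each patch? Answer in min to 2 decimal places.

14.11 min

Optimal t* satisfies g'(t*) = g(t*)/(T + t*).
g'(t) = 0.41·180·t^-0.59. Setting 0.41·180·t^-0.59 = 180·t^0.41/(20.3+t) gives 0.41(20.3+t) = t, so 0.59·t = 0.41×20.3.
t* = 0.41×20.3/0.59 = 14.11 min.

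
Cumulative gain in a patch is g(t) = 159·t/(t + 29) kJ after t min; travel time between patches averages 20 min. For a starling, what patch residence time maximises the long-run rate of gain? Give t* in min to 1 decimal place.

Optimal t* satisfies g'(t*) = g(t*)/(T + t*).
g'(t) = 159·29/(t + 29)². Setting 159·29/(t+29)² = 159t/[(t+29)(20+t)] gives 29(20+t) = t(t+29), so t² = 29×20 = 580.
t* = √580 = 24.08 min.

24.1 min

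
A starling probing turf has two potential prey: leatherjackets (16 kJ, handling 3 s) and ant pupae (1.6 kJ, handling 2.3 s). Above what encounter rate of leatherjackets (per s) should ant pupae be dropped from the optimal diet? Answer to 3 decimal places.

0.050 per s

The zero-one rule: include ant pupae iff E₂/h₂ > λE₁/(1+λh₁). Equality gives the switch point.
λE₁h₂ = E₂ + λE₂h₁ ⇒ λ = E₂/(E₁h₂ − E₂h₁) = 1.6/(36.8 − 4.8) = 0.05 per s.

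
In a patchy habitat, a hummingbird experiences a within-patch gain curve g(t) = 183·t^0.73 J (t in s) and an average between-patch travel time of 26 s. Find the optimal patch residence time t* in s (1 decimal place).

Optimal t* satisfies g'(t*) = g(t*)/(T + t*).
g'(t) = 0.73·183·t^-0.27. Setting 0.73·183·t^-0.27 = 183·t^0.73/(26+t) gives 0.73(26+t) = t, so 0.27·t = 0.73×26.
t* = 0.73×26/0.27 = 70.3 s.

70.3 s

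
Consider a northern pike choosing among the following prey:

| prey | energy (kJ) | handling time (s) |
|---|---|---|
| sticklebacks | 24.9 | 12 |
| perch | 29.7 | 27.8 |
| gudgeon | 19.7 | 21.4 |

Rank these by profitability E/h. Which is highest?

In descending order of E/h:
sticklebacks: 24.9/12 = 2.07 kJ/s
perch: 29.7/27.8 = 1.07 kJ/s
gudgeon: 19.7/21.4 = 0.921 kJ/s

sticklebacks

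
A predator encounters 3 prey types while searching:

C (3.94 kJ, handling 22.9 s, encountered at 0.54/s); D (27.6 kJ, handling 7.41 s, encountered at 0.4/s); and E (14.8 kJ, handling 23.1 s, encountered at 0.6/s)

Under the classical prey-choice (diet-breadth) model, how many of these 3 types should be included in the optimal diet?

Rank by E/h (kJ/s): D 3.72, E 0.641, C 0.172. Include each in turn until the next type's E/h falls below the running intake rate.
Rate on top 1: 2.785. E: 0.641 < 2.785 → exclude; stop.
Optimal diet: D — 1 of 3 types.

1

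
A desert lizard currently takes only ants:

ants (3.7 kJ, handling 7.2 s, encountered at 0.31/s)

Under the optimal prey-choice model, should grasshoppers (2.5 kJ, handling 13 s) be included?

Intake rate on the current diet: R = (0.31×3.7) / (1 + 0.31×7.2) = 1.147/3.232 = 0.3549 kJ/s.
grasshoppers: E/h = 2.5/13 = 0.1923 kJ/s.
0.1923 < 0.3549, so adding grasshoppers would lower the average — exclude it.

No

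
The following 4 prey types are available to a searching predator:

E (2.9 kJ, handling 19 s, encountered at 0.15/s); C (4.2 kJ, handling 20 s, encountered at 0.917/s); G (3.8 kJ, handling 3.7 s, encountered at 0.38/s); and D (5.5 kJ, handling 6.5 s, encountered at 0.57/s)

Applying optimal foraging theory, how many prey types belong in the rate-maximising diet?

2

Rank by E/h (kJ/s): G 1.03, D 0.846, C 0.21, E 0.153. Include each in turn until the next type's E/h falls below the running intake rate.
Rate on top 1: 0.6002. D: 0.846 > 0.6002 → include.
Rate on top 2: 0.7493. C: 0.21 < 0.7493 → exclude; stop.
Optimal diet: G, D — 2 of 4 types.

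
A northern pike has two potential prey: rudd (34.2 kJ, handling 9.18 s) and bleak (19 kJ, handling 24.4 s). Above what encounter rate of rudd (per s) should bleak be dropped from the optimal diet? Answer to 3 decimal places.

0.029 per s

The zero-one rule: include bleak iff E₂/h₂ > λE₁/(1+λh₁). Equality gives the switch point.
λE₁h₂ = E₂ + λE₂h₁ ⇒ λ = E₂/(E₁h₂ − E₂h₁) = 19/(834.5 − 174.4) = 0.02879 per s.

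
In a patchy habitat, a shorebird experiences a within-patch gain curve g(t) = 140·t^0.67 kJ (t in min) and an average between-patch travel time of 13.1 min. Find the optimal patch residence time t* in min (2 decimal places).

26.60 min

Optimal t* satisfies g'(t*) = g(t*)/(T + t*).
g'(t) = 0.67·140·t^-0.33. Setting 0.67·140·t^-0.33 = 140·t^0.67/(13.1+t) gives 0.67(13.1+t) = t, so 0.33·t = 0.67×13.1.
t* = 0.67×13.1/0.33 = 26.6 min.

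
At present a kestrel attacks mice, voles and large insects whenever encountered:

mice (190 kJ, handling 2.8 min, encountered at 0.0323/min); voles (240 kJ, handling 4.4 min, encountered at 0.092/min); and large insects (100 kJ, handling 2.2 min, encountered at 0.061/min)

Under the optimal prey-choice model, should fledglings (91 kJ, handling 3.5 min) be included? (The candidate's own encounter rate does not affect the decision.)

On mice, voles and large insects alone, R = ΣλE/(1+Σλh) = 34.32/1.629 = 21.06 kJ/min.
Profitability of fledglings: 91/3.5 = 26 kJ/min.
Since 26 > R, including fledglings increases the long-run rate.

Yes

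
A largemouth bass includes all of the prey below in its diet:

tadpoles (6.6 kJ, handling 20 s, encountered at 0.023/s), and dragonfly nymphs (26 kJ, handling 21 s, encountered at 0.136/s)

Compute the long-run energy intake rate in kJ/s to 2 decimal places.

Energy encountered per unit search time: 0.023×6.6 + 0.136×26 = 3.688 kJ/s.
Handling time per unit search time: 0.023×20 + 0.136×21 = 3.316.
Rate = 3.688/(1 + 3.316) = 0.8544 kJ/s.

0.85 kJ/s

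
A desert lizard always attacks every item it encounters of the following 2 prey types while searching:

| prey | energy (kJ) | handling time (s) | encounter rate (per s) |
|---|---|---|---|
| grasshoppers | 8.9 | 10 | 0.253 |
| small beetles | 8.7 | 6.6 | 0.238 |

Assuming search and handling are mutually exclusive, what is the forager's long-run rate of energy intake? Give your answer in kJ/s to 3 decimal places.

0.847 kJ/s

Energy encountered per unit search time: 0.253×8.9 + 0.238×8.7 = 4.322 kJ/s.
Handling time per unit search time: 0.253×10 + 0.238×6.6 = 4.101.
Rate = 4.322/(1 + 4.101) = 0.8474 kJ/s.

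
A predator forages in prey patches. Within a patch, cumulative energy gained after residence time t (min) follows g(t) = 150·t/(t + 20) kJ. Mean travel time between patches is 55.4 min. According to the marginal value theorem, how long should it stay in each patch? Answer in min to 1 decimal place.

Maximise g(t)/(T+t): set derivative to zero → g'(t)(T+t) = g(t).
g'(t) = 150·20/(t + 20)². Setting 150·20/(t+20)² = 150t/[(t+20)(55.4+t)] gives 20(55.4+t) = t(t+20), so t² = 20×55.4 = 1108.
t* = √1108 = 33.29 min.

33.3 min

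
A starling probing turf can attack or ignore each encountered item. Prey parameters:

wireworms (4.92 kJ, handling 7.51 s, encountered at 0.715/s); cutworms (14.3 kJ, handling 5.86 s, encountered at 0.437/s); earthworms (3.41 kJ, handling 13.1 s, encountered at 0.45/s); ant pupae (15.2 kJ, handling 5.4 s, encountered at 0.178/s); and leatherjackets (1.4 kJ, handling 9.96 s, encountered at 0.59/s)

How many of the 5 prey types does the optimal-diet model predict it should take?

2

Rank by E/h (kJ/s): ant pupae 2.81, cutworms 2.44, wireworms 0.655, earthworms 0.26, leatherjackets 0.141. Include each in turn until the next type's E/h falls below the running intake rate.
Rate on top 1: 1.38. cutworms: 2.44 > 1.38 → include.
Rate on top 2: 1.98. wireworms: 0.655 < 1.98 → exclude; stop.
Optimal diet: ant pupae, cutworms — 2 of 5 types.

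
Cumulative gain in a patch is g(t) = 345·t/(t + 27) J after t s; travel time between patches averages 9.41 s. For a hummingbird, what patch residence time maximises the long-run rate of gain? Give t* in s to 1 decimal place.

By the marginal value theorem, leave when the instantaneous gain rate g'(t) equals the habitat-wide average g(t)/(T + t).
g'(t) = 345·27/(t + 27)². Setting 345·27/(t+27)² = 345t/[(t+27)(9.41+t)] gives 27(9.41+t) = t(t+27), so t² = 27×9.41 = 254.1.
t* = √254.1 = 15.94 s.

15.9 s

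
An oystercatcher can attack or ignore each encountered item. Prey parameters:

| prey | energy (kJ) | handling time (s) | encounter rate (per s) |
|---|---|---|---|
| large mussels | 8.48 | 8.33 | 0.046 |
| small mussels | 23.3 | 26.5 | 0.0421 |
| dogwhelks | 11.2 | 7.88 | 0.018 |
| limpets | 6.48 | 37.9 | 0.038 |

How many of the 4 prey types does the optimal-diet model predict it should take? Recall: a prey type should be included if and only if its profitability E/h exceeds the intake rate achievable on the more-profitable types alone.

3

Profitabilities (E/h, kJ/s): dogwhelks 1.42, large mussels 1.02, small mussels 0.879, limpets 0.171. Add prey in this order while the next type's profitability exceeds the intake rate on those already taken.
Rate on top 1: 0.1766. large mussels: 1.02 > 0.1766 → include.
Rate on top 2: 0.388. small mussels: 0.879 > 0.388 → include.
Rate on top 3: 0.5955. limpets: 0.171 < 0.5955 → exclude; stop.
Optimal diet: dogwhelks, large mussels, small mussels — 3 of 4 types.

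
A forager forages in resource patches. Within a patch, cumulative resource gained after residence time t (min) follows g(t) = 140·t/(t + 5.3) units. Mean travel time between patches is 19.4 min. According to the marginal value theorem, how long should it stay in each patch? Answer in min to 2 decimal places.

Optimal t* satisfies g'(t*) = g(t*)/(T + t*).
g'(t) = 140·5.3/(t + 5.3)². Setting 140·5.3/(t+5.3)² = 140t/[(t+5.3)(19.4+t)] gives 5.3(19.4+t) = t(t+5.3), so t² = 5.3×19.4 = 102.8.
t* = √102.8 = 10.14 min.

10.14 min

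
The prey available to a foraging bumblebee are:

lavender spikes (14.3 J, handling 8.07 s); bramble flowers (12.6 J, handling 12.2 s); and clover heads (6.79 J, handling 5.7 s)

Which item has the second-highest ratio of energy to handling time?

clover heads

In descending order of E/h:
lavender spikes: 14.3/8.07 = 1.77 J/s
clover heads: 6.79/5.7 = 1.19 J/s
bramble flowers: 12.6/12.2 = 1.03 J/s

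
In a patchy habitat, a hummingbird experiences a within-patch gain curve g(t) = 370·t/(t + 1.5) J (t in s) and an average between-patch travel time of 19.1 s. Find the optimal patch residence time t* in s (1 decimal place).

Maximise g(t)/(T+t): set derivative to zero → g'(t)(T+t) = g(t).
g'(t) = 370·1.5/(t + 1.5)². Setting 370·1.5/(t+1.5)² = 370t/[(t+1.5)(19.1+t)] gives 1.5(19.1+t) = t(t+1.5), so t² = 1.5×19.1 = 28.65.
t* = √28.65 = 5.353 s.

5.4 s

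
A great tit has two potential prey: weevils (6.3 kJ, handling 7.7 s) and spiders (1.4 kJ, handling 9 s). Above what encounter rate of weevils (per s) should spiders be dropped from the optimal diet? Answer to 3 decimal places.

0.030 per s

At the threshold, the rate on weevils alone equals the profitability of spiders: λ·6.3/(1 + λ·7.7) = 1.4/9 = 0.1556.
Rearranging, λ(6.3 − 0.1556×7.7) = 0.1556, so λ = 0.1556/5.102 = 0.03049 per s.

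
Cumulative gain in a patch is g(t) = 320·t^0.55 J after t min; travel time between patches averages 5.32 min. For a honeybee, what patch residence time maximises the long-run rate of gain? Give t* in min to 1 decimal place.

Optimal t* satisfies g'(t*) = g(t*)/(T + t*).
g'(t) = 0.55·320·t^-0.45. Setting 0.55·320·t^-0.45 = 320·t^0.55/(5.32+t) gives 0.55(5.32+t) = t, so 0.45·t = 0.55×5.32.
t* = 0.55×5.32/0.45 = 6.502 min.

6.5 min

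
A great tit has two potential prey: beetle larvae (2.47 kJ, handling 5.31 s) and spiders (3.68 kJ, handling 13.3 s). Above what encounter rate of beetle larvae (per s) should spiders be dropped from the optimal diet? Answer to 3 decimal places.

0.276 per s

The zero-one rule: include spiders iff E₂/h₂ > λE₁/(1+λh₁). Equality gives the switch point.
λE₁h₂ = E₂ + λE₂h₁ ⇒ λ = E₂/(E₁h₂ − E₂h₁) = 3.68/(32.85 − 19.54) = 0.2765 per s.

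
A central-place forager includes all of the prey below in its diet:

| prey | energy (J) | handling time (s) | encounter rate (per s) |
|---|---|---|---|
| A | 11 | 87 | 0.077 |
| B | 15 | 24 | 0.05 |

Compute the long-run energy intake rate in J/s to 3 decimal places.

0.179 J/s

R = (0.077×11 + 0.05×15) / (1 + 0.077×87 + 0.05×24) = 1.597/8.899 = 0.1795 J/s.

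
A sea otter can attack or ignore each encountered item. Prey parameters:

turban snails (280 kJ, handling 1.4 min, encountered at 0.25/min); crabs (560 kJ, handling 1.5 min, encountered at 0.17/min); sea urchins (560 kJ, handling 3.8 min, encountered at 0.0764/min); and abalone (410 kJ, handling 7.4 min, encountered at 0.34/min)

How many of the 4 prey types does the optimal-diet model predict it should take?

E/h in descending order: crabs 373, turban snails 200, sea urchins 147, abalone 55.4 kJ/min. The optimal diet is the largest prefix of this list for which every included type satisfies E_i/h_i > R on the types above it.
Rate on top 1: 75.86. turban snails: 200 > 75.86 → include.
Rate on top 2: 102.9. sea urchins: 147 > 102.9 → include.
Rate on top 3: 109.7. abalone: 55.4 < 109.7 → exclude; stop.
Optimal diet: crabs, turban snails, sea urchins — 3 of 4 types.

3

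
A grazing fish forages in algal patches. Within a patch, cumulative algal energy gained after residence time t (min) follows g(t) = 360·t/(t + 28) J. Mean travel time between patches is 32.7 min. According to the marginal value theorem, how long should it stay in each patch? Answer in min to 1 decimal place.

By the marginal value theorem, leave when the instantaneous gain rate g'(t) equals the habitat-wide average g(t)/(T + t).
g'(t) = 360·28/(t + 28)². Setting 360·28/(t+28)² = 360t/[(t+28)(32.7+t)] gives 28(32.7+t) = t(t+28), so t² = 28×32.7 = 915.6.
t* = √915.6 = 30.26 min.

30.3 min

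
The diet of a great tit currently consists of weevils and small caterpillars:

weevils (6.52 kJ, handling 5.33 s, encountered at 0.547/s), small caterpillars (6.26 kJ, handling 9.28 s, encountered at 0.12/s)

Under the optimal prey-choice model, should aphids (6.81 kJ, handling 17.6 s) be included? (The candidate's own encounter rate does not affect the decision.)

No

Current rate: (0.547×6.52 + 0.12×6.26)/(1 + 0.547×5.33 + 0.12×9.28) = 0.8585 kJ/s.
aphids: E/h = 6.81/17.6 = 0.3869 kJ/s.
Since 0.3869 < R, time spent handling aphids is better spent searching.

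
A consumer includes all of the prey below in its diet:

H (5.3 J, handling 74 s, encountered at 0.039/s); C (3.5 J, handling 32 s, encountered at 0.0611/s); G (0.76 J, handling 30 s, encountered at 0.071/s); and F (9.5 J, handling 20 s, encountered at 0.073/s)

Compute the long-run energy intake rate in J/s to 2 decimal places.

Energy encountered per unit search time: 0.039×5.3 + 0.0611×3.5 + 0.071×0.76 + 0.073×9.5 = 1.168 J/s.
Handling time per unit search time: 0.039×74 + 0.0611×32 + 0.071×30 + 0.073×20 = 8.431.
Rate = 1.168/(1 + 8.431) = 0.1238 J/s.

0.12 J/s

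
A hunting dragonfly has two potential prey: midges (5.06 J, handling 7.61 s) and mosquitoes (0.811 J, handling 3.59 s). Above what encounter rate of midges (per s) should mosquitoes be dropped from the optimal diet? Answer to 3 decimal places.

At the threshold, the rate on midges alone equals the profitability of mosquitoes: λ·5.06/(1 + λ·7.61) = 0.811/3.59 = 0.2259.
Rearranging, λ(5.06 − 0.2259×7.61) = 0.2259, so λ = 0.2259/3.341 = 0.06762 per s.

0.068 per s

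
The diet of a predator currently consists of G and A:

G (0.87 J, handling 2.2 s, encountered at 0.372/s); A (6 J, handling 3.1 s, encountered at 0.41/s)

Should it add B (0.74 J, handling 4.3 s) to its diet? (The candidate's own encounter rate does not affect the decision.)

Current rate: (0.372×0.87 + 0.41×6)/(1 + 0.372×2.2 + 0.41×3.1) = 0.901 J/s.
Profitability of B: 0.74/4.3 = 0.1721 J/s.
Since 0.1721 < R, time spent handling B is better spent searching.

No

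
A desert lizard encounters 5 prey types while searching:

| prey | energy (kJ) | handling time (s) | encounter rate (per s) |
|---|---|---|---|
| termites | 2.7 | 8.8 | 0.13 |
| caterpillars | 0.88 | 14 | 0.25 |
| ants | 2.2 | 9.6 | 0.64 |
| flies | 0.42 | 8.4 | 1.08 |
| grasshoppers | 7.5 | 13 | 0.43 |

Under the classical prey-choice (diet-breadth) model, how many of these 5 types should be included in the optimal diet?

E/h in descending order: grasshoppers 0.577, termites 0.307, ants 0.229, caterpillars 0.0629, flies 0.05 kJ/s. The optimal diet is the largest prefix of this list for which every included type satisfies E_i/h_i > R on the types above it.
Rate on top 1: 0.4894. termites: 0.307 < 0.4894 → exclude; stop.
Optimal diet: grasshoppers — 1 of 5 types.

1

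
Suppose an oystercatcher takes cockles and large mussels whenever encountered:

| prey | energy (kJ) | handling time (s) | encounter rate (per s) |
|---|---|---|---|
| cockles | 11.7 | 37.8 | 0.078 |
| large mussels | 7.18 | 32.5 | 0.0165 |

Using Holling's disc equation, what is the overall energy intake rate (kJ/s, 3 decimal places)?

0.230 kJ/s

Energy encountered per unit search time: 0.078×11.7 + 0.0165×7.18 = 1.031 kJ/s.
Handling time per unit search time: 0.078×37.8 + 0.0165×32.5 = 3.485.
Rate = 1.031/(1 + 3.485) = 0.2299 kJ/s.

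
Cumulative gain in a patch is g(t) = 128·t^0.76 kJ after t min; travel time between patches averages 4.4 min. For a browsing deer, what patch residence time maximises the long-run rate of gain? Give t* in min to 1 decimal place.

Maximise g(t)/(T+t): set derivative to zero → g'(t)(T+t) = g(t).
g'(t) = 0.76·128·t^-0.24. Setting 0.76·128·t^-0.24 = 128·t^0.76/(4.4+t) gives 0.76(4.4+t) = t, so 0.24·t = 0.76×4.4.
t* = 0.76×4.4/0.24 = 13.93 min.

13.9 min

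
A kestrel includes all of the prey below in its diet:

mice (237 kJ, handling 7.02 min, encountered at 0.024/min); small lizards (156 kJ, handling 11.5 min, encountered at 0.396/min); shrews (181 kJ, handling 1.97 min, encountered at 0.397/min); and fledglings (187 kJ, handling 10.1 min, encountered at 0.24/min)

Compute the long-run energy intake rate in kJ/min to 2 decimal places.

20.63 kJ/min

R = (0.024×237 + 0.396×156 + 0.397×181 + 0.24×187) / (1 + 0.024×7.02 + 0.396×11.5 + 0.397×1.97 + 0.24×10.1) = 184.2/8.929 = 20.63 kJ/min.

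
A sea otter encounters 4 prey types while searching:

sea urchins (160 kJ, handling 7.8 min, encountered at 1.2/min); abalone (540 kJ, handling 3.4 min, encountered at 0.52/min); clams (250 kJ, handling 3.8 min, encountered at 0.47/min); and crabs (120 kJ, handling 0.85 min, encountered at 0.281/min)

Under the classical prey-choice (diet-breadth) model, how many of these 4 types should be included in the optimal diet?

2

Rank by E/h (kJ/min): abalone 159, crabs 141, clams 65.8, sea urchins 20.5. Include each in turn until the next type's E/h falls below the running intake rate.
Rate on top 1: 101.4. crabs: 141 > 101.4 → include.
Rate on top 2: 104.6. clams: 65.8 < 104.6 → exclude; stop.
Optimal diet: abalone, crabs — 2 of 4 types.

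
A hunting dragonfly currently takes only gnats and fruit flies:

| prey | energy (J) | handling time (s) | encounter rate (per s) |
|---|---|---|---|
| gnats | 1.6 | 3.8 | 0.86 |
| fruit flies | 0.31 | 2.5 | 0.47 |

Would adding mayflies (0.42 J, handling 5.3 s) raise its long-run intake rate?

No

On gnats and fruit flies alone, R = ΣλE/(1+Σλh) = 1.522/5.443 = 0.2796 J/s.
Profitability of mayflies: 0.42/5.3 = 0.07925 J/s.
Since 0.07925 < R, time spent handling mayflies is better spent searching.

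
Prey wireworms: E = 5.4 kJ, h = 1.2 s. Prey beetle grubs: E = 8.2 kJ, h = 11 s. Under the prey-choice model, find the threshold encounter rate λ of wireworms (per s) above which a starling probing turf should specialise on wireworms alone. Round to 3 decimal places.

0.165 per s

At the threshold, the rate on wireworms alone equals the profitability of beetle grubs: λ·5.4/(1 + λ·1.2) = 8.2/11 = 0.7455.
Rearranging, λ(5.4 − 0.7455×1.2) = 0.7455, so λ = 0.7455/4.505 = 0.1655 per s.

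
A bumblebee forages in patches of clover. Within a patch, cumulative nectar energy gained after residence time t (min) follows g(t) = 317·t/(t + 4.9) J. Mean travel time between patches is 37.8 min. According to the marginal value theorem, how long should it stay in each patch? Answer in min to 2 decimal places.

13.61 min

Maximise g(t)/(T+t): set derivative to zero → g'(t)(T+t) = g(t).
g'(t) = 317·4.9/(t + 4.9)². Setting 317·4.9/(t+4.9)² = 317t/[(t+4.9)(37.8+t)] gives 4.9(37.8+t) = t(t+4.9), so t² = 4.9×37.8 = 185.2.
t* = √185.2 = 13.61 min.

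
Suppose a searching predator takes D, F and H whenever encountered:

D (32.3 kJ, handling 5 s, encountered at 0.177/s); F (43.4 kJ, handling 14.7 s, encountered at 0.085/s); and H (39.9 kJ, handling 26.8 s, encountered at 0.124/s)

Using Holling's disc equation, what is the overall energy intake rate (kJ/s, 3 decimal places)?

R = (0.177×32.3 + 0.085×43.4 + 0.124×39.9) / (1 + 0.177×5 + 0.085×14.7 + 0.124×26.8) = 14.35/6.458 = 2.223 kJ/s.

2.223 kJ/s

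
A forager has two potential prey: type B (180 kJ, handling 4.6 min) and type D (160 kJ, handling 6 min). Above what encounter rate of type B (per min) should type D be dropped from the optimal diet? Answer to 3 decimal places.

At the threshold, the rate on type B alone equals the profitability of type D: λ·180/(1 + λ·4.6) = 160/6 = 26.67.
Rearranging, λ(180 − 26.67×4.6) = 26.67, so λ = 26.67/57.33 = 0.4651 per min.

0.465 per min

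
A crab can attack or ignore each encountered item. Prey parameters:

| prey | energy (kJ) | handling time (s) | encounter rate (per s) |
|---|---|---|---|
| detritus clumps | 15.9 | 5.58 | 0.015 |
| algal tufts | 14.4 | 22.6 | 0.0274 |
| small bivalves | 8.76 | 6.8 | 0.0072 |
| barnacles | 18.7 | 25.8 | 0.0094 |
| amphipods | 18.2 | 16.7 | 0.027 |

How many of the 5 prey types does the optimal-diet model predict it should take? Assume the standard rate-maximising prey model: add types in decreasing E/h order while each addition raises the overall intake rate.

E/h in descending order: detritus clumps 2.85, small bivalves 1.29, amphipods 1.09, barnacles 0.725, algal tufts 0.637 kJ/s. The optimal diet is the largest prefix of this list for which every included type satisfies E_i/h_i > R on the types above it.
Rate on top 1: 0.2201. small bivalves: 1.29 > 0.2201 → include.
Rate on top 2: 0.2663. amphipods: 1.09 > 0.2663 → include.
Rate on top 3: 0.5008. barnacles: 0.725 > 0.5008 → include.
Rate on top 4: 0.5305. algal tufts: 0.637 > 0.5305 → include.
Optimal diet: detritus clumps, small bivalves, amphipods, barnacles, algal tufts — 5 of 5 types.

5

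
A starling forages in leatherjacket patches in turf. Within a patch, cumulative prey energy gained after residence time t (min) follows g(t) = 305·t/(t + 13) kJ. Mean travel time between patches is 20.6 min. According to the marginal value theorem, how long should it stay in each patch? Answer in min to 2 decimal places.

16.36 min

Maximise g(t)/(T+t): set derivative to zero → g'(t)(T+t) = g(t).
g'(t) = 305·13/(t + 13)². Setting 305·13/(t+13)² = 305t/[(t+13)(20.6+t)] gives 13(20.6+t) = t(t+13), so t² = 13×20.6 = 267.8.
t* = √267.8 = 16.36 min.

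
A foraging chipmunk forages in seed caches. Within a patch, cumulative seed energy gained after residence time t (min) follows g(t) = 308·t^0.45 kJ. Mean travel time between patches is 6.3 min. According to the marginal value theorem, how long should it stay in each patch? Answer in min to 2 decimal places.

Maximise g(t)/(T+t): set derivative to zero → g'(t)(T+t) = g(t).
g'(t) = 0.45·308·t^-0.55. Setting 0.45·308·t^-0.55 = 308·t^0.45/(6.3+t) gives 0.45(6.3+t) = t, so 0.55·t = 0.45×6.3.
t* = 0.45×6.3/0.55 = 5.155 min.

5.15 min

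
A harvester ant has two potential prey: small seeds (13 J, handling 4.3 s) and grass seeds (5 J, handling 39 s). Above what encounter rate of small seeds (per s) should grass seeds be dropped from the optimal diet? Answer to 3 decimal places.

0.010 per s

At the threshold, the rate on small seeds alone equals the profitability of grass seeds: λ·13/(1 + λ·4.3) = 5/39 = 0.1282.
Rearranging, λ(13 − 0.1282×4.3) = 0.1282, so λ = 0.1282/12.45 = 0.0103 per s.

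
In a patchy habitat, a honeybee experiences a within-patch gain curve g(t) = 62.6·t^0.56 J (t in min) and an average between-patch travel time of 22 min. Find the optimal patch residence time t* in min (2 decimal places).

28.00 min

By the marginal value theorem, leave when the instantaneous gain rate g'(t) equals the habitat-wide average g(t)/(T + t).
g'(t) = 0.56·62.6·t^-0.44. Setting 0.56·62.6·t^-0.44 = 62.6·t^0.56/(22+t) gives 0.56(22+t) = t, so 0.44·t = 0.56×22.
t* = 0.56×22/0.44 = 28 min.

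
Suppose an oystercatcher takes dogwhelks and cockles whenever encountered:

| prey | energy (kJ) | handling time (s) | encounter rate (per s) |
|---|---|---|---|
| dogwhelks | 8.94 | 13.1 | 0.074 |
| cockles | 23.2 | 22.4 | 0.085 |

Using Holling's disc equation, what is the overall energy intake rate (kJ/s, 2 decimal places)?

R = Σλ_iE_i / (1 + Σλ_ih_i)
Numerator: 0.074×8.94 + 0.085×23.2 = 2.634
Denominator: 1 + 0.074×13.1 + 0.085×22.4 = 3.873
R = 2.634/3.873 = 0.6799 kJ/s

0.68 kJ/s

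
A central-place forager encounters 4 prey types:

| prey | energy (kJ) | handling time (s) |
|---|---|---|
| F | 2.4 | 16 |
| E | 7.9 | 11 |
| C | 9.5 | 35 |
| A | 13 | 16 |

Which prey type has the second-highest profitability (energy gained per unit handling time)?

In descending order of E/h:
A: 13/16 = 0.812 kJ/s
E: 7.9/11 = 0.718 kJ/s
C: 9.5/35 = 0.271 kJ/s
F: 2.4/16 = 0.15 kJ/s

E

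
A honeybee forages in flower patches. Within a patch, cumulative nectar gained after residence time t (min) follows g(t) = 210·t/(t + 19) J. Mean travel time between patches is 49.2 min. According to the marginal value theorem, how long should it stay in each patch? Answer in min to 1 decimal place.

30.6 min

Maximise g(t)/(T+t): set derivative to zero → g'(t)(T+t) = g(t).
g'(t) = 210·19/(t + 19)². Setting 210·19/(t+19)² = 210t/[(t+19)(49.2+t)] gives 19(49.2+t) = t(t+19), so t² = 19×49.2 = 934.8.
t* = √934.8 = 30.57 min.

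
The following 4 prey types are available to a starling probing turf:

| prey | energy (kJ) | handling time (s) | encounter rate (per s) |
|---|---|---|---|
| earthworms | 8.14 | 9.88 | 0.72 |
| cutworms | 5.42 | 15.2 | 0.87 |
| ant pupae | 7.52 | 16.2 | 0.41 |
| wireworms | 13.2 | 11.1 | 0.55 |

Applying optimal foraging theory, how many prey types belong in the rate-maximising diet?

Rank by E/h (kJ/s): wireworms 1.19, earthworms 0.824, ant pupae 0.464, cutworms 0.357. Include each in turn until the next type's E/h falls below the running intake rate.
Rate on top 1: 1.022. earthworms: 0.824 < 1.022 → exclude; stop.
Optimal diet: wireworms — 1 of 4 types.

1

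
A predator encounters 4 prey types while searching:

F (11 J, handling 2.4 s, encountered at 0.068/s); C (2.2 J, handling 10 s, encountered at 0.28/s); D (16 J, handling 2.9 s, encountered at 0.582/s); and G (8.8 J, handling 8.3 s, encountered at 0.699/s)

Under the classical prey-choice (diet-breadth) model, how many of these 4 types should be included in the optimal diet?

Rank by E/h (J/s): D 5.52, F 4.58, G 1.06, C 0.22. Include each in turn until the next type's E/h falls below the running intake rate.
Rate on top 1: 3.465. F: 4.58 > 3.465 → include.
Rate on top 2: 3.529. G: 1.06 < 3.529 → exclude; stop.
Optimal diet: D, F — 2 of 4 types.

2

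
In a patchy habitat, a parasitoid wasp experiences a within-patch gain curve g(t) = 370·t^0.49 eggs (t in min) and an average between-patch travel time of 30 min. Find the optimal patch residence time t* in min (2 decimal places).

28.82 min

By the marginal value theorem, leave when the instantaneous gain rate g'(t) equals the habitat-wide average g(t)/(T + t).
g'(t) = 0.49·370·t^-0.51. Setting 0.49·370·t^-0.51 = 370·t^0.49/(30+t) gives 0.49(30+t) = t, so 0.51·t = 0.49×30.
t* = 0.49×30/0.51 = 28.82 min.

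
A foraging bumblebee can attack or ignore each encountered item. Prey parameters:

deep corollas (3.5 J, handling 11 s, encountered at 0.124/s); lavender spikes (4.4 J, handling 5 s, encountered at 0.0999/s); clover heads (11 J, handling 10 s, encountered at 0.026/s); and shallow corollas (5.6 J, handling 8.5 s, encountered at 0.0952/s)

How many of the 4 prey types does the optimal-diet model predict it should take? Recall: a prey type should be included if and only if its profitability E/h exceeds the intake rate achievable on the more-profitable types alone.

E/h in descending order: clover heads 1.1, lavender spikes 0.88, shallow corollas 0.659, deep corollas 0.318 J/s. The optimal diet is the largest prefix of this list for which every included type satisfies E_i/h_i > R on the types above it.
Rate on top 1: 0.227. lavender spikes: 0.88 > 0.227 → include.
Rate on top 2: 0.4124. shallow corollas: 0.659 > 0.4124 → include.
Rate on top 3: 0.49. deep corollas: 0.318 < 0.49 → exclude; stop.
Optimal diet: clover heads, lavender spikes, shallow corollas — 3 of 4 types.

3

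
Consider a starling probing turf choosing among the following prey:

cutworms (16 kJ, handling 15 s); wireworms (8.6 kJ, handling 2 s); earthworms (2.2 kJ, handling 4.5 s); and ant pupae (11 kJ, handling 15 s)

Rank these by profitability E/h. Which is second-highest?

In descending order of E/h:
wireworms: 8.6/2 = 4.3 kJ/s
cutworms: 16/15 = 1.07 kJ/s
ant pupae: 11/15 = 0.733 kJ/s
earthworms: 2.2/4.5 = 0.489 kJ/s

cutworms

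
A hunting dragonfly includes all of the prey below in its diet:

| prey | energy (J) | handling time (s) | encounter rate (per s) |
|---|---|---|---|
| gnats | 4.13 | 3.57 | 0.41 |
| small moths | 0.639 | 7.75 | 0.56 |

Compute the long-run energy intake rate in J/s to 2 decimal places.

R = Σλ_iE_i / (1 + Σλ_ih_i)
Numerator: 0.41×4.13 + 0.56×0.639 = 2.051
Denominator: 1 + 0.41×3.57 + 0.56×7.75 = 6.804
R = 2.051/6.804 = 0.3015 J/s

0.30 J/s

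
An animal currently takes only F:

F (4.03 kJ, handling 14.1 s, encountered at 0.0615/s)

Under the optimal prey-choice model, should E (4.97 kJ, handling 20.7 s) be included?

Current rate: (0.0615×4.03)/(1 + 0.0615×14.1) = 0.1327 kJ/s.
Profitability of E: 4.97/20.7 = 0.2401 kJ/s.
Since 0.2401 > R, including E increases the long-run rate.

Yes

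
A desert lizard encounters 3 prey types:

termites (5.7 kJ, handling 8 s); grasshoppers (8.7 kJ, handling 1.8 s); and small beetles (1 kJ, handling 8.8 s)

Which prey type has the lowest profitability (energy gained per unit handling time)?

In descending order of E/h:
grasshoppers: 8.7/1.8 = 4.83 kJ/s
termites: 5.7/8 = 0.713 kJ/s
small beetles: 1/8.8 = 0.114 kJ/s

small beetles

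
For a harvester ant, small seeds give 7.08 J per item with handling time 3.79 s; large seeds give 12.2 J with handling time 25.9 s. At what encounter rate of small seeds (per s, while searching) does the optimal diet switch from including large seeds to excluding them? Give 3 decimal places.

0.089 per s

The zero-one rule: include large seeds iff E₂/h₂ > λE₁/(1+λh₁). Equality gives the switch point.
λE₁h₂ = E₂ + λE₂h₁ ⇒ λ = E₂/(E₁h₂ − E₂h₁) = 12.2/(183.4 − 46.24) = 0.08896 per s.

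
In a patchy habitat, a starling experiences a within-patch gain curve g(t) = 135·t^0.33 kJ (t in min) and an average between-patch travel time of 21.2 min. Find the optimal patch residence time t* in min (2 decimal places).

Optimal t* satisfies g'(t*) = g(t*)/(T + t*).
g'(t) = 0.33·135·t^-0.67. Setting 0.33·135·t^-0.67 = 135·t^0.33/(21.2+t) gives 0.33(21.2+t) = t, so 0.67·t = 0.33×21.2.
t* = 0.33×21.2/0.67 = 10.44 min.

10.44 min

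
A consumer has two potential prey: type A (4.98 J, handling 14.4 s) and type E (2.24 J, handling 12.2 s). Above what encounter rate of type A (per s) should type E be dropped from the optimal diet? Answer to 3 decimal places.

0.079 per s

Drop type E once their profitability E₂/h₂ falls below the rate achievable on type A alone: E₂/h₂ = λE₁/(1 + λh₁).
Solve for λ: λE₁h₂ = E₂(1 + λh₁) → λ(E₁h₂ − E₂h₁) = E₂ → λ = E₂/(E₁h₂ − E₂h₁).
λ = 2.24/(4.98×12.2 − 2.24×14.4) = 2.24/28.5 = 0.0786 per s.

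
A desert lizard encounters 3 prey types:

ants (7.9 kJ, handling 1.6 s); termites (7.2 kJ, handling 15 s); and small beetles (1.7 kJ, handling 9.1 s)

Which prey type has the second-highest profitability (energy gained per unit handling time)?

In descending order of E/h:
ants: 7.9/1.6 = 4.94 kJ/s
termites: 7.2/15 = 0.48 kJ/s
small beetles: 1.7/9.1 = 0.187 kJ/s

termites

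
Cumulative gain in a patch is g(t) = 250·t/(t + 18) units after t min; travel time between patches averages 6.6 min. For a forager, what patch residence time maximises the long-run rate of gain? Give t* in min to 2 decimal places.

Maximise g(t)/(T+t): set derivative to zero → g'(t)(T+t) = g(t).
g'(t) = 250·18/(t + 18)². Setting 250·18/(t+18)² = 250t/[(t+18)(6.6+t)] gives 18(6.6+t) = t(t+18), so t² = 18×6.6 = 118.8.
t* = √118.8 = 10.9 min.

10.90 min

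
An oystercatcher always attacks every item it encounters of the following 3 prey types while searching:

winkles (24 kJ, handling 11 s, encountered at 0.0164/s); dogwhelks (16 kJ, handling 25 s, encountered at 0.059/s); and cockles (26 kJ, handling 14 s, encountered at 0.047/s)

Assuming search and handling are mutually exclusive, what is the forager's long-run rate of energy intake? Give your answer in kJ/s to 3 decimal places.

R = (0.0164×24 + 0.059×16 + 0.047×26) / (1 + 0.0164×11 + 0.059×25 + 0.047×14) = 2.56/3.313 = 0.7725 kJ/s.

0.772 kJ/s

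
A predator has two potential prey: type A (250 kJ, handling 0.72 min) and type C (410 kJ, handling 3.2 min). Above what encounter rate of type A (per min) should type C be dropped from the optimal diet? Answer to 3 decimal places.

0.812 per min

Drop type C once their profitability E₂/h₂ falls below the rate achievable on type A alone: E₂/h₂ = λE₁/(1 + λh₁).
Solve for λ: λE₁h₂ = E₂(1 + λh₁) → λ(E₁h₂ − E₂h₁) = E₂ → λ = E₂/(E₁h₂ − E₂h₁).
λ = 410/(250×3.2 − 410×0.72) = 410/504.8 = 0.8122 per min.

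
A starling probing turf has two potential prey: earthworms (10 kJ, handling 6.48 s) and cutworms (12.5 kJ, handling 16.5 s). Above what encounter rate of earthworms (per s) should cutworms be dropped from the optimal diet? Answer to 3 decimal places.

0.149 per s

The zero-one rule: include cutworms iff E₂/h₂ > λE₁/(1+λh₁). Equality gives the switch point.
λE₁h₂ = E₂ + λE₂h₁ ⇒ λ = E₂/(E₁h₂ − E₂h₁) = 12.5/(165 − 81) = 0.1488 per s.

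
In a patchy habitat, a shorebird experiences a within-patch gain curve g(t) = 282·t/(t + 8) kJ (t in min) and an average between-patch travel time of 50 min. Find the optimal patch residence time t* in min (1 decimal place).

Maximise g(t)/(T+t): set derivative to zero → g'(t)(T+t) = g(t).
g'(t) = 282·8/(t + 8)². Setting 282·8/(t+8)² = 282t/[(t+8)(50+t)] gives 8(50+t) = t(t+8), so t² = 8×50 = 400.
t* = √400 = 20 min.

20.0 min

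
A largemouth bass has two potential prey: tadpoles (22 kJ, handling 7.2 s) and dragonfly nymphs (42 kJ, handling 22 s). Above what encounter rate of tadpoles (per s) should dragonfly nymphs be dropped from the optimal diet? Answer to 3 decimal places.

0.231 per s

At the threshold, the rate on tadpoles alone equals the profitability of dragonfly nymphs: λ·22/(1 + λ·7.2) = 42/22 = 1.909.
Rearranging, λ(22 − 1.909×7.2) = 1.909, so λ = 1.909/8.255 = 0.2313 per s.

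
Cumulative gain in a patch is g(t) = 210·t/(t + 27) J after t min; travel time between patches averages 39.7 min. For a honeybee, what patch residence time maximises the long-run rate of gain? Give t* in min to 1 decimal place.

Optimal t* satisfies g'(t*) = g(t*)/(T + t*).
g'(t) = 210·27/(t + 27)². Setting 210·27/(t+27)² = 210t/[(t+27)(39.7+t)] gives 27(39.7+t) = t(t+27), so t² = 27×39.7 = 1072.
t* = √1072 = 32.74 min.

32.7 min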